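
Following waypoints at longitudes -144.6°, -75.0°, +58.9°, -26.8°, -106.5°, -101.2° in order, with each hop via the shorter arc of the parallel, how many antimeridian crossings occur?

Leg 1: -144.6° → -75.0°, shortest Δλ = 69.6° (east) — does not cross 180°.
Leg 2: -75.0° → +58.9°, shortest Δλ = 133.9° (east) — does not cross 180°.
Leg 3: +58.9° → -26.8°, shortest Δλ = -85.7° (west) — does not cross 180°.
Leg 4: -26.8° → -106.5°, shortest Δλ = -79.7° (west) — does not cross 180°.
Leg 5: -106.5° → -101.2°, shortest Δλ = 5.3° (east) — does not cross 180°.
Total crossings: 0.

0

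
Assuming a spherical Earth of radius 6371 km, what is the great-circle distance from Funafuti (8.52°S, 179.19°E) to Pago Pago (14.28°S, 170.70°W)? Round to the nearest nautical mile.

Δλ = -170.70 − 179.19 = -349.89°; wrapped into (−180°, 180°]: 10.11°.
Δφ = -14.28 − -8.52 = -5.76°.
a = sin²(Δφ/2) + cos φ₁ · cos φ₂ · sin²(Δλ/2) = 0.009965.
c = 2·atan2(√a, √(1−a)) = 0.19999 rad → d = 6371·c ≈ 1274.11 km ≈ 687.96 nmi.

688 nmi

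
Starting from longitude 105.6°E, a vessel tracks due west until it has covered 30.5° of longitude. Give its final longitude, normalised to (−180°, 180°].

Start at +105.6°; shift −30.5° → +75.1°.
+75.1° already lies in (−180°, 180°].

75.1°E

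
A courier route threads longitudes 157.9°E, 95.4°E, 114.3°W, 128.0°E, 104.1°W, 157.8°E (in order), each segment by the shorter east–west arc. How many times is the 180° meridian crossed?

Leg 1: +157.9° → +95.4°, shortest Δλ = -62.5° (west) — does not cross 180°.
Leg 2: +95.4° → -114.3°, shortest Δλ = 150.3° (east) — crosses 180°.
Leg 3: -114.3° → +128.0°, shortest Δλ = -117.7° (west) — crosses 180°.
Leg 4: +128.0° → -104.1°, shortest Δλ = 127.9° (east) — crosses 180°.
Leg 5: -104.1° → +157.8°, shortest Δλ = -98.1° (west) — crosses 180°.
Total crossings: 4.

4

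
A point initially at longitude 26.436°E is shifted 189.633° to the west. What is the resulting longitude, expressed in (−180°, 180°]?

Start at +26.436°; shift −189.633° → -163.197°.
-163.197° already lies in (−180°, 180°].

163.197°W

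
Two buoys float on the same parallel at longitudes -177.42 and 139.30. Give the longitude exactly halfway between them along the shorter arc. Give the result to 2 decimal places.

+160.94°

Signed shortest Δλ from -177.42° to +139.30° is -43.28°.
Midpoint longitude = -177.42° + (-43.28°)/2 = -177.42° − 21.64° = -199.06°.
Normalise into (−180°, 180°]: +160.94°.
(The naïve average (-177.42 + +139.30)/2 = -19.06° is on the wrong side of the globe.)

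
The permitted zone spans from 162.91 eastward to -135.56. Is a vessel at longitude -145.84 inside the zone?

Yes

Band width going east from +162.91° to -135.56°: ((-135.56 − 162.91) mod 360) = 61.53°.
Offset of -145.84° east of the west edge: ((-145.84 − 162.91) mod 360) = 51.25°.
51.25° ≤ 61.53° ⇒ inside.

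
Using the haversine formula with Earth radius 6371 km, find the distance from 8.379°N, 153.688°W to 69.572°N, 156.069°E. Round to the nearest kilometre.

Δλ = 156.069 − -153.688 = 309.757°; wrapped into (−180°, 180°]: -50.243°.
Δφ = 69.572 − 8.379 = 61.193°.
a = sin²(Δφ/2) + cos φ₁ · cos φ₂ · sin²(Δλ/2) = 0.321305.
c = 2·atan2(√a, √(1−a)) = 1.20532 rad → d = 6371·c ≈ 7679.12 km.

7679 km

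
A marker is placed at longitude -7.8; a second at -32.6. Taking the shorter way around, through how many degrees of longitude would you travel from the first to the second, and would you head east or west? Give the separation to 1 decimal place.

24.8° west

Raw difference: -32.6 − -7.8 = -24.8°.
Normalise into (−180°, 180°]: -24.8° stays -24.8°.
Negative ⇒ the second point lies to the west; separation 24.8°.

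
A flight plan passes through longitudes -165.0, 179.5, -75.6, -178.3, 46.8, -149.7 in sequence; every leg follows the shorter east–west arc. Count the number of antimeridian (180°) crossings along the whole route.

Leg 1: -165.0° → +179.5°, shortest Δλ = -15.5° (west) — crosses 180°.
Leg 2: +179.5° → -75.6°, shortest Δλ = 104.9° (east) — crosses 180°.
Leg 3: -75.6° → -178.3°, shortest Δλ = -102.7° (west) — does not cross 180°.
Leg 4: -178.3° → +46.8°, shortest Δλ = -134.9° (west) — crosses 180°.
Leg 5: +46.8° → -149.7°, shortest Δλ = 163.5° (east) — crosses 180°.
Total crossings: 4.

4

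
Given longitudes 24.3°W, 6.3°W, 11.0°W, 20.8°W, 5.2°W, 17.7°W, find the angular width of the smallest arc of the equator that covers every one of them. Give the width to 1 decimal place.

Sort the longitudes: -24.3°, -20.8°, -17.7°, -11.0°, -6.3°, -5.2°.
Eastward gaps between consecutive values (wrapping around): 3.5°, 3.1°, 6.7°, 4.7°, 1.1°, 340.9°.
Largest gap = 340.9° ⇒ minimal covering band is its complement: 360° − 340.9° = 19.1°.
Band runs from -24.3° eastward to -5.2°.

19.1°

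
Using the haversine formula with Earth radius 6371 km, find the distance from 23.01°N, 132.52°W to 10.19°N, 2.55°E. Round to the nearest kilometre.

13889 km

Δλ = 2.55 − -132.52 = 135.07°.
Δφ = 10.19 − 23.01 = -12.82°.
a = sin²(Δφ/2) + cos φ₁ · cos φ₂ · sin²(Δλ/2) = 0.786105.
c = 2·atan2(√a, √(1−a)) = 2.17999 rad → d = 6371·c ≈ 13888.74 km.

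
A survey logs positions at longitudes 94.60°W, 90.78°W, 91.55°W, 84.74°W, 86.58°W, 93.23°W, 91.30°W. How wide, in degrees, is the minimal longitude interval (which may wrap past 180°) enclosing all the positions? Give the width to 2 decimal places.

9.86°

Sort the longitudes: -94.60°, -93.23°, -91.55°, -91.30°, -90.78°, -86.58°, -84.74°.
Eastward gaps between consecutive values (wrapping around): 1.37°, 1.68°, 0.25°, 0.52°, 4.20°, 1.84°, 350.14°.
Largest gap = 350.14° ⇒ minimal covering band is its complement: 360° − 350.14° = 9.86°.
Band runs from -94.60° eastward to -84.74°.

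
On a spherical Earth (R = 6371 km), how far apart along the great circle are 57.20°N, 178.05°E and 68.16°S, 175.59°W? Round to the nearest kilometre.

Δλ = -175.59 − 178.05 = -353.64°; wrapped into (−180°, 180°]: 6.36°.
Δφ = -68.16 − 57.20 = -125.36°.
a = sin²(Δφ/2) + cos φ₁ · cos φ₂ · sin²(Δλ/2) = 0.789976.
c = 2·atan2(√a, √(1−a)) = 2.18947 rad → d = 6371·c ≈ 13949.09 km.

13949 km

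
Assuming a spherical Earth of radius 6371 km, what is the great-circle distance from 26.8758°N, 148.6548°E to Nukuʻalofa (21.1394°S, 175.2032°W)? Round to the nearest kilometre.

Δλ = -175.2032 − 148.6548 = -323.8580°; wrapped into (−180°, 180°]: 36.1420°.
Δφ = -21.1394 − 26.8758 = -48.0152°.
a = sin²(Δφ/2) + cos φ₁ · cos φ₂ · sin²(Δλ/2) = 0.245586.
c = 2·atan2(√a, √(1−a)) = 1.03697 rad → d = 6371·c ≈ 6606.55 km.

6607 km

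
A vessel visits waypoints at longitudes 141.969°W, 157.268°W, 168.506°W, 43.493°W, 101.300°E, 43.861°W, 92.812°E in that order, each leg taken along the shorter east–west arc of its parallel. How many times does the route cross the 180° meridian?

Leg 1: -141.969° → -157.268°, shortest Δλ = -15.299° (west) — does not cross 180°.
Leg 2: -157.268° → -168.506°, shortest Δλ = -11.238° (west) — does not cross 180°.
Leg 3: -168.506° → -43.493°, shortest Δλ = 125.013° (east) — does not cross 180°.
Leg 4: -43.493° → +101.300°, shortest Δλ = 144.793° (east) — does not cross 180°.
Leg 5: +101.300° → -43.861°, shortest Δλ = -145.161° (west) — does not cross 180°.
Leg 6: -43.861° → +92.812°, shortest Δλ = 136.673° (east) — does not cross 180°.
Total crossings: 0.

0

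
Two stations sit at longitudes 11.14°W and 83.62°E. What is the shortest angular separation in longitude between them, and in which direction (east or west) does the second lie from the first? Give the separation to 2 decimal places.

94.76° east

Raw difference: 83.62 − -11.14 = 94.76°.
Normalise into (−180°, 180°]: 94.76° stays 94.76°.
Positive ⇒ the second point lies to the east; separation 94.76°.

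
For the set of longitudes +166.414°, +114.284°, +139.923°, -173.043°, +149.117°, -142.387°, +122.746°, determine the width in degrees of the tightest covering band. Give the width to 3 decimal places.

103.329°

Sort the longitudes: -173.043°, -142.387°, +114.284°, +122.746°, +139.923°, +149.117°, +166.414°.
Eastward gaps between consecutive values (wrapping around): 30.656°, 256.671°, 8.462°, 17.177°, 9.194°, 17.297°, 20.543°.
Largest gap = 256.671° ⇒ minimal covering band is its complement: 360° − 256.671° = 103.329°.
Band runs from +114.284° eastward to -142.387°, crossing the antimeridian.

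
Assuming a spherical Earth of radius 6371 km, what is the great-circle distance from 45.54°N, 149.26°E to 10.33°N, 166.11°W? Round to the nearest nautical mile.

Δλ = -166.11 − 149.26 = -315.37°; wrapped into (−180°, 180°]: 44.63°.
Δφ = 10.33 − 45.54 = -35.21°.
a = sin²(Δφ/2) + cos φ₁ · cos φ₂ · sin²(Δλ/2) = 0.190820.
c = 2·atan2(√a, √(1−a)) = 0.90414 rad → d = 6371·c ≈ 5760.29 km ≈ 3110.31 nmi.

3110 nmi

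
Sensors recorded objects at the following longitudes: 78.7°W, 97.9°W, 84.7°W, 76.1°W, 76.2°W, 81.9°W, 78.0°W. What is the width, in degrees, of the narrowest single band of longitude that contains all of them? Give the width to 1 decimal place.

Sort the longitudes: -97.9°, -84.7°, -81.9°, -78.7°, -78.0°, -76.2°, -76.1°.
Eastward gaps between consecutive values (wrapping around): 13.2°, 2.8°, 3.2°, 0.7°, 1.8°, 0.1°, 338.2°.
Largest gap = 338.2° ⇒ minimal covering band is its complement: 360° − 338.2° = 21.8°.
Band runs from -97.9° eastward to -76.1°.

21.8°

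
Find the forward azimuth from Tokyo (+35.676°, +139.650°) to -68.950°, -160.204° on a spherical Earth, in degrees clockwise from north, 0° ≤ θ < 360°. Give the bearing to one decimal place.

160.1°

Δλ = -160.204 − 139.650 = -299.854°; wrapped into (−180°, 180°]: 60.146°.
θ = atan2( sin Δλ · cos φ₂ , cos φ₁ · sin φ₂ − sin φ₁ · cos φ₂ · cos Δλ )
  = atan2(0.31152, -0.86239) = 160.139° → normalised to [0°, 360°): 160.139°.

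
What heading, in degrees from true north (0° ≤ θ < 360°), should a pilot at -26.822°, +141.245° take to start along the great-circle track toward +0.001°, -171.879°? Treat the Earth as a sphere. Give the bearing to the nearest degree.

67°

Δλ = -171.879 − 141.245 = -313.124°; wrapped into (−180°, 180°]: 46.876°.
θ = atan2( sin Δλ · cos φ₂ , cos φ₁ · sin φ₂ − sin φ₁ · cos φ₂ · cos Δλ )
  = atan2(0.72988, 0.30846) = 67.090° → normalised to [0°, 360°): 67.090°.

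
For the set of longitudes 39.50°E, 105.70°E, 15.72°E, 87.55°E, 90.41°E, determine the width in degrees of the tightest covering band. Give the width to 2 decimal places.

Sort the longitudes: +15.72°, +39.50°, +87.55°, +90.41°, +105.70°.
Eastward gaps between consecutive values (wrapping around): 23.78°, 48.05°, 2.86°, 15.29°, 270.02°.
Largest gap = 270.02° ⇒ minimal covering band is its complement: 360° − 270.02° = 89.98°.
Band runs from +15.72° eastward to +105.70°.

89.98°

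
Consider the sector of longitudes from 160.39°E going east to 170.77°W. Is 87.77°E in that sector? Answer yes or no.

Band width going east from +160.39° to -170.77°: ((-170.77 − 160.39) mod 360) = 28.84°.
Offset of +87.77° east of the west edge: ((87.77 − 160.39) mod 360) = 287.38°.
287.38° > 28.84° ⇒ outside.

No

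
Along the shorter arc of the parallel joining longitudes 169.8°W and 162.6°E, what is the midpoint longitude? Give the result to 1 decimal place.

Signed shortest Δλ from -169.8° to +162.6° is -27.6°.
Midpoint longitude = -169.8° + (-27.6°)/2 = -169.8° − 13.8° = -183.6°.
Normalise into (−180°, 180°]: +176.4°.
(The naïve average (-169.8 + +162.6)/2 = -3.6° is on the wrong side of the globe.)

176.4°E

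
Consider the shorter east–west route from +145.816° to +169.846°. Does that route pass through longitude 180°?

No

Signed shortest Δλ = ((169.846 − 145.816 + 180) mod 360) − 180 = 24.03°.
Going east by 24.03° from +145.816° reaches +169.846° without touching 180°.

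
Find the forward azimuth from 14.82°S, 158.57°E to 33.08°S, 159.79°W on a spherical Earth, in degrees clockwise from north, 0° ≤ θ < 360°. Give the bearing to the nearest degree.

Δλ = -159.79 − 158.57 = -318.36°; wrapped into (−180°, 180°]: 41.64°.
θ = atan2( sin Δλ · cos φ₂ , cos φ₁ · sin φ₂ − sin φ₁ · cos φ₂ · cos Δλ )
  = atan2(0.55675, -0.36748) = 123.427° → normalised to [0°, 360°): 123.427°.

123°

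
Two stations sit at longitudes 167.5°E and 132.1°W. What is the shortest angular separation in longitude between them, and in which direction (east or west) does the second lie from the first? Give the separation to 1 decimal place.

60.4° east

Raw difference: -132.1 − 167.5 = -299.6°.
Normalise into (−180°, 180°]: -299.6° + 360° = 60.4°.
Positive ⇒ the second point lies to the east; separation 60.4°.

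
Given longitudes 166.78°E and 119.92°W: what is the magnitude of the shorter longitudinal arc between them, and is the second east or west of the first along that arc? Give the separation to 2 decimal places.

Raw difference: -119.92 − 166.78 = -286.7°.
Normalise into (−180°, 180°]: -286.7° + 360° = 73.3°.
Positive ⇒ the second point lies to the east; separation 73.30°.

73.30° east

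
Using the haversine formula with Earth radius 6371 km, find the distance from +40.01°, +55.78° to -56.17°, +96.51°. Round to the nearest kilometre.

Δλ = 96.51 − 55.78 = 40.73°.
Δφ = -56.17 − 40.01 = -96.18°.
a = sin²(Δφ/2) + cos φ₁ · cos φ₂ · sin²(Δλ/2) = 0.605467.
c = 2·atan2(√a, √(1−a)) = 1.78333 rad → d = 6371·c ≈ 11361.57 km.

11362 km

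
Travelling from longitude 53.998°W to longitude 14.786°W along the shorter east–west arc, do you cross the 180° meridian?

No

Signed shortest Δλ = ((-14.786 − -53.998 + 180) mod 360) − 180 = 39.212°.
Going east by 39.212° from -53.998° reaches -14.786° without touching 180°.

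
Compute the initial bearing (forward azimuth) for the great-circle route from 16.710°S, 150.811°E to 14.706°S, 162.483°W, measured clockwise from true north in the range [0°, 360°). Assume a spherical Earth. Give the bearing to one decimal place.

94.3°

Δλ = -162.483 − 150.811 = -313.294°; wrapped into (−180°, 180°]: 46.706°.
θ = atan2( sin Δλ · cos φ₂ , cos φ₁ · sin φ₂ − sin φ₁ · cos φ₂ · cos Δλ )
  = atan2(0.70400, -0.05243) = 94.259° → normalised to [0°, 360°): 94.259°.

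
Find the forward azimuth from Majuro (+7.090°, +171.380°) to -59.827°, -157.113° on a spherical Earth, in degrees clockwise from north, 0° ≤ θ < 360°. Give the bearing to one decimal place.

163.9°

Δλ = -157.113 − 171.380 = -328.493°; wrapped into (−180°, 180°]: 31.507°.
θ = atan2( sin Δλ · cos φ₂ , cos φ₁ · sin φ₂ − sin φ₁ · cos φ₂ · cos Δλ )
  = atan2(0.26267, -0.91079) = 163.913° → normalised to [0°, 360°): 163.913°.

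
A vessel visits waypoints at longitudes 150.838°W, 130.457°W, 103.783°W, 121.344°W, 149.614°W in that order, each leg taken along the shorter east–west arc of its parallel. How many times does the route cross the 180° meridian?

0

Leg 1: -150.838° → -130.457°, shortest Δλ = 20.381° (east) — does not cross 180°.
Leg 2: -130.457° → -103.783°, shortest Δλ = 26.674° (east) — does not cross 180°.
Leg 3: -103.783° → -121.344°, shortest Δλ = -17.561° (west) — does not cross 180°.
Leg 4: -121.344° → -149.614°, shortest Δλ = -28.27° (west) — does not cross 180°.
Total crossings: 0.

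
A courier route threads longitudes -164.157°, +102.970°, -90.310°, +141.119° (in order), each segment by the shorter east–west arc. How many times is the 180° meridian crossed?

3

Leg 1: -164.157° → +102.970°, shortest Δλ = -92.873° (west) — crosses 180°.
Leg 2: +102.970° → -90.310°, shortest Δλ = 166.72° (east) — crosses 180°.
Leg 3: -90.310° → +141.119°, shortest Δλ = -128.571° (west) — crosses 180°.
Total crossings: 3.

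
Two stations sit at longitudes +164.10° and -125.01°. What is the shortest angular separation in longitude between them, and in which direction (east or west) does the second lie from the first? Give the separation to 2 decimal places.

70.89° east

Raw difference: -125.01 − 164.10 = -289.11°.
Normalise into (−180°, 180°]: -289.11° + 360° = 70.89°.
Positive ⇒ the second point lies to the east; separation 70.89°.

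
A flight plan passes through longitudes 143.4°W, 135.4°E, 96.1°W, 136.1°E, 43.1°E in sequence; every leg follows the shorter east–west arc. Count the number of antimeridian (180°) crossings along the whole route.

3

Leg 1: -143.4° → +135.4°, shortest Δλ = -81.2° (west) — crosses 180°.
Leg 2: +135.4° → -96.1°, shortest Δλ = 128.5° (east) — crosses 180°.
Leg 3: -96.1° → +136.1°, shortest Δλ = -127.8° (west) — crosses 180°.
Leg 4: +136.1° → +43.1°, shortest Δλ = -93.0° (west) — does not cross 180°.
Total crossings: 3.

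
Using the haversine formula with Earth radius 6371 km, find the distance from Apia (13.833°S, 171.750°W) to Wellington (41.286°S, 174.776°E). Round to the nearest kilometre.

3319 km

Δλ = 174.776 − -171.750 = 346.526°; wrapped into (−180°, 180°]: -13.474°.
Δφ = -41.286 − -13.833 = -27.453°.
a = sin²(Δφ/2) + cos φ₁ · cos φ₂ · sin²(Δλ/2) = 0.066347.
c = 2·atan2(√a, √(1−a)) = 0.52103 rad → d = 6371·c ≈ 3319.48 km.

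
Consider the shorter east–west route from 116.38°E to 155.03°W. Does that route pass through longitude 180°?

Yes

Naïve |-155.03 − 116.38| = 271.41° > 180°, so the shorter arc goes the other way round — across 180°.
Signed shortest Δλ = ((-155.03 − 116.38 + 180) mod 360) − 180 = 88.59°.
Going east by 88.59° from +116.38° passes through 180° before reaching -155.03°.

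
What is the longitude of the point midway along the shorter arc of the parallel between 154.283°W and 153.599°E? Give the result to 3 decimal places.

179.658°E

Signed shortest Δλ from -154.283° to +153.599° is -52.118°.
Midpoint longitude = -154.283° + (-52.118°)/2 = -154.283° − 26.059° = -180.342°.
Normalise into (−180°, 180°]: +179.658°.
(The naïve average (-154.283 + +153.599)/2 = -0.342° is on the wrong side of the globe.)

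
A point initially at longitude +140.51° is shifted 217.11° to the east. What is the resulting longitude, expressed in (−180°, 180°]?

Start at +140.51°; shift +217.11° → +357.62°.
+357.62° lies outside (−180°, 180°]; subtract 360° → -2.38°.

-2.38°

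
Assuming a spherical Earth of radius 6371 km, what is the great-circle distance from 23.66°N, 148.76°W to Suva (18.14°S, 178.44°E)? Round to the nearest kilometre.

Δλ = 178.44 − -148.76 = 327.20°; wrapped into (−180°, 180°]: -32.80°.
Δφ = -18.14 − 23.66 = -41.80°.
a = sin²(Δφ/2) + cos φ₁ · cos φ₂ · sin²(Δλ/2) = 0.196649.
c = 2·atan2(√a, √(1−a)) = 0.91889 rad → d = 6371·c ≈ 5854.25 km.

5854 km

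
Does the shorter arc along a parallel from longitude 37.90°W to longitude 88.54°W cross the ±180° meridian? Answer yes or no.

Signed shortest Δλ = ((-88.54 − -37.90 + 180) mod 360) − 180 = -50.64°.
Going west by 50.64° from -37.90° reaches -88.54° without touching 180°.

No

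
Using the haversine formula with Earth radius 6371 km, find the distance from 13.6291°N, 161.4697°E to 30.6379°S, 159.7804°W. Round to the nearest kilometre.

6433 km

Δλ = -159.7804 − 161.4697 = -321.2501°; wrapped into (−180°, 180°]: 38.7499°.
Δφ = -30.6379 − 13.6291 = -44.2670°.
a = sin²(Δφ/2) + cos φ₁ · cos φ₂ · sin²(Δλ/2) = 0.233980.
c = 2·atan2(√a, √(1−a)) = 1.00979 rad → d = 6371·c ≈ 6433.36 km.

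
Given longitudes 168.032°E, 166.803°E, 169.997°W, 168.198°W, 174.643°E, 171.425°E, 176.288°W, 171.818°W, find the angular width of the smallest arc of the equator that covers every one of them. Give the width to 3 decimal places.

Sort the longitudes: -176.288°, -171.818°, -169.997°, -168.198°, +166.803°, +168.032°, +171.425°, +174.643°.
Eastward gaps between consecutive values (wrapping around): 4.470°, 1.821°, 1.799°, 335.001°, 1.229°, 3.393°, 3.218°, 9.069°.
Largest gap = 335.001° ⇒ minimal covering band is its complement: 360° − 335.001° = 24.999°.
Band runs from +166.803° eastward to -168.198°, crossing the antimeridian.

24.999°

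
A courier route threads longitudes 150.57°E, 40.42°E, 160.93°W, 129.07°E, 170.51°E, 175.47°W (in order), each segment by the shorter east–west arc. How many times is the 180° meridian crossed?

Leg 1: +150.57° → +40.42°, shortest Δλ = -110.15° (west) — does not cross 180°.
Leg 2: +40.42° → -160.93°, shortest Δλ = 158.65° (east) — crosses 180°.
Leg 3: -160.93° → +129.07°, shortest Δλ = -70.0° (west) — crosses 180°.
Leg 4: +129.07° → +170.51°, shortest Δλ = 41.44° (east) — does not cross 180°.
Leg 5: +170.51° → -175.47°, shortest Δλ = 14.02° (east) — crosses 180°.
Total crossings: 3.

3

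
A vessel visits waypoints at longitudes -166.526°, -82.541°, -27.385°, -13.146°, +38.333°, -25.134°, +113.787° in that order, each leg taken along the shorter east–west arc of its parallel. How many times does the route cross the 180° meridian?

0

Leg 1: -166.526° → -82.541°, shortest Δλ = 83.985° (east) — does not cross 180°.
Leg 2: -82.541° → -27.385°, shortest Δλ = 55.156° (east) — does not cross 180°.
Leg 3: -27.385° → -13.146°, shortest Δλ = 14.239° (east) — does not cross 180°.
Leg 4: -13.146° → +38.333°, shortest Δλ = 51.479° (east) — does not cross 180°.
Leg 5: +38.333° → -25.134°, shortest Δλ = -63.467° (west) — does not cross 180°.
Leg 6: -25.134° → +113.787°, shortest Δλ = 138.921° (east) — does not cross 180°.
Total crossings: 0.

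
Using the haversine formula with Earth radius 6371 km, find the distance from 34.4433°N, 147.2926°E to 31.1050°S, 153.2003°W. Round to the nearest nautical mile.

5176 nmi

Δλ = -153.2003 − 147.2926 = -300.4929°; wrapped into (−180°, 180°]: 59.5071°.
Δφ = -31.1050 − 34.4433 = -65.5483°.
a = sin²(Δφ/2) + cos φ₁ · cos φ₂ · sin²(Δλ/2) = 0.466942.
c = 2·atan2(√a, √(1−a)) = 1.50463 rad → d = 6371·c ≈ 9586.01 km ≈ 5176.03 nmi.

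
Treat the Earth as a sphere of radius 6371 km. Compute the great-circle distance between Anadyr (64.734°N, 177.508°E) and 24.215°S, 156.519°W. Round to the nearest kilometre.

10141 km

Δλ = -156.519 − 177.508 = -334.027°; wrapped into (−180°, 180°]: 25.973°.
Δφ = -24.215 − 64.734 = -88.949°.
a = sin²(Δφ/2) + cos φ₁ · cos φ₂ · sin²(Δλ/2) = 0.510487.
c = 2·atan2(√a, √(1−a)) = 1.59177 rad → d = 6371·c ≈ 10141.17 km.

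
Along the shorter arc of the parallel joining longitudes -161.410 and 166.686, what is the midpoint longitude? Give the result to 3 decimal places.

-177.362°

Signed shortest Δλ from -161.410° to +166.686° is -31.904°.
Midpoint longitude = -161.410° + (-31.904°)/2 = -161.410° − 15.952° = -177.362°.
(The naïve average (-161.410 + +166.686)/2 = 2.638° is on the wrong side of the globe.)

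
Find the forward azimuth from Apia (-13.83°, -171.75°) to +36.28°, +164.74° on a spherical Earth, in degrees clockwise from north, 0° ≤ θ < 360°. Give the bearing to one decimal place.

Δλ = 164.74 − -171.75 = 336.49°; wrapped into (−180°, 180°]: -23.51°.
θ = atan2( sin Δλ · cos φ₂ , cos φ₁ · sin φ₂ − sin φ₁ · cos φ₂ · cos Δλ )
  = atan2(-0.32157, 0.75128) = -23.173° → normalised to [0°, 360°): 336.827°.

336.8°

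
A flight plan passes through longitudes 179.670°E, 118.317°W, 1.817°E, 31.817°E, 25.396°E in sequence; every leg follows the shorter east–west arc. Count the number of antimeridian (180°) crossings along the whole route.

Leg 1: +179.670° → -118.317°, shortest Δλ = 62.013° (east) — crosses 180°.
Leg 2: -118.317° → +1.817°, shortest Δλ = 120.134° (east) — does not cross 180°.
Leg 3: +1.817° → +31.817°, shortest Δλ = 30.0° (east) — does not cross 180°.
Leg 4: +31.817° → +25.396°, shortest Δλ = -6.421° (west) — does not cross 180°.
Total crossings: 1.

1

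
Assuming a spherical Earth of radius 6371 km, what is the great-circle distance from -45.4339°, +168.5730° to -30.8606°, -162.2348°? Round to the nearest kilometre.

Δλ = -162.2348 − 168.5730 = -330.8078°; wrapped into (−180°, 180°]: 29.1922°.
Δφ = -30.8606 − -45.4339 = 14.5733°.
a = sin²(Δφ/2) + cos φ₁ · cos φ₂ · sin²(Δλ/2) = 0.054341.
c = 2·atan2(√a, √(1−a)) = 0.47055 rad → d = 6371·c ≈ 2997.90 km.

2998 km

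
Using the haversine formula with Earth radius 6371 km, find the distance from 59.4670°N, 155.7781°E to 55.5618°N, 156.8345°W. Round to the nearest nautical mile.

Δλ = -156.8345 − 155.7781 = -312.6126°; wrapped into (−180°, 180°]: 47.3874°.
Δφ = 55.5618 − 59.4670 = -3.9052°.
a = sin²(Δφ/2) + cos φ₁ · cos φ₂ · sin²(Δλ/2) = 0.047555.
c = 2·atan2(√a, √(1−a)) = 0.43967 rad → d = 6371·c ≈ 2801.16 km ≈ 1512.51 nmi.

1513 nmi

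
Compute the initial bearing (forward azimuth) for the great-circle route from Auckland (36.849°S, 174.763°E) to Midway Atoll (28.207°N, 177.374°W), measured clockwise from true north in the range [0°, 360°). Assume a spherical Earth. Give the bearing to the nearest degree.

8°

Δλ = -177.374 − 174.763 = -352.137°; wrapped into (−180°, 180°]: 7.863°.
θ = atan2( sin Δλ · cos φ₂ , cos φ₁ · sin φ₂ − sin φ₁ · cos φ₂ · cos Δλ )
  = atan2(0.12056, 0.90175) = 7.615° → normalised to [0°, 360°): 7.615°.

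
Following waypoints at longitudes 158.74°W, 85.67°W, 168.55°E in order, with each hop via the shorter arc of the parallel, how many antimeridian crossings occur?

1

Leg 1: -158.74° → -85.67°, shortest Δλ = 73.07° (east) — does not cross 180°.
Leg 2: -85.67° → +168.55°, shortest Δλ = -105.78° (west) — crosses 180°.
Total crossings: 1.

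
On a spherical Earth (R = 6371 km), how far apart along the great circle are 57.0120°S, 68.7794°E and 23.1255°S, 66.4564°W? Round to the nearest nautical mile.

5493 nmi

Δλ = -66.4564 − 68.7794 = -135.2358°.
Δφ = -23.1255 − -57.0120 = 33.8865°.
a = sin²(Δφ/2) + cos φ₁ · cos φ₂ · sin²(Δλ/2) = 0.513041.
c = 2·atan2(√a, √(1−a)) = 1.59688 rad → d = 6371·c ≈ 10173.74 km ≈ 5493.38 nmi.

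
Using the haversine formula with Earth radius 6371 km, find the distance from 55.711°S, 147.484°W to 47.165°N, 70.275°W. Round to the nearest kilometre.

13500 km

Δλ = -70.275 − -147.484 = 77.209°.
Δφ = 47.165 − -55.711 = 102.876°.
a = sin²(Δφ/2) + cos φ₁ · cos φ₂ · sin²(Δλ/2) = 0.760534.
c = 2·atan2(√a, √(1−a)) = 2.11890 rad → d = 6371·c ≈ 13499.51 km.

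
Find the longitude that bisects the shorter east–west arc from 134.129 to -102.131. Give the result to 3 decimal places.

Signed shortest Δλ from +134.129° to -102.131° is +123.740°.
Midpoint longitude = +134.129° + (+123.740°)/2 = +134.129° + 61.870° = +195.999°.
Normalise into (−180°, 180°]: -164.001°.
(The naïve average (+134.129 + -102.131)/2 = 15.999° is on the wrong side of the globe.)

-164.001°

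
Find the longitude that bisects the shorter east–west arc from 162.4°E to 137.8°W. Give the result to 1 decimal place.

167.7°W

Signed shortest Δλ from +162.4° to -137.8° is +59.8°.
Midpoint longitude = +162.4° + (+59.8°)/2 = +162.4° + 29.9° = +192.3°.
Normalise into (−180°, 180°]: -167.7°.
(The naïve average (+162.4 + -137.8)/2 = 12.3° is on the wrong side of the globe.)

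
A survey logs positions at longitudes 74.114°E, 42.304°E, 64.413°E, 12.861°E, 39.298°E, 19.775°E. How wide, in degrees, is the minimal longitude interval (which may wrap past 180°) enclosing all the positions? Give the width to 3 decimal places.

61.253°

Sort the longitudes: +12.861°, +19.775°, +39.298°, +42.304°, +64.413°, +74.114°.
Eastward gaps between consecutive values (wrapping around): 6.914°, 19.523°, 3.006°, 22.109°, 9.701°, 298.747°.
Largest gap = 298.747° ⇒ minimal covering band is its complement: 360° − 298.747° = 61.253°.
Band runs from +12.861° eastward to +74.114°.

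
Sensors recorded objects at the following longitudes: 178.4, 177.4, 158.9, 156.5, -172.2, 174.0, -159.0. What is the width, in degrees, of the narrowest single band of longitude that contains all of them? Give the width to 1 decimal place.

44.5°

Sort the longitudes: -172.2°, -159.0°, +156.5°, +158.9°, +174.0°, +177.4°, +178.4°.
Eastward gaps between consecutive values (wrapping around): 13.2°, 315.5°, 2.4°, 15.1°, 3.4°, 1.0°, 9.4°.
Largest gap = 315.5° ⇒ minimal covering band is its complement: 360° − 315.5° = 44.5°.
Band runs from +156.5° eastward to -159.0°, crossing the antimeridian.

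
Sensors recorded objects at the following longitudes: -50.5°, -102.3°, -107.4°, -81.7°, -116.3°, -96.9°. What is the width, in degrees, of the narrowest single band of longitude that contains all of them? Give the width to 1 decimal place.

65.8°

Sort the longitudes: -116.3°, -107.4°, -102.3°, -96.9°, -81.7°, -50.5°.
Eastward gaps between consecutive values (wrapping around): 8.9°, 5.1°, 5.4°, 15.2°, 31.2°, 294.2°.
Largest gap = 294.2° ⇒ minimal covering band is its complement: 360° − 294.2° = 65.8°.
Band runs from -116.3° eastward to -50.5°.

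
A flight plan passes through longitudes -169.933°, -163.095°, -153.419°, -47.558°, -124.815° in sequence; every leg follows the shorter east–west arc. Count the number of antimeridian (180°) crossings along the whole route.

0

Leg 1: -169.933° → -163.095°, shortest Δλ = 6.838° (east) — does not cross 180°.
Leg 2: -163.095° → -153.419°, shortest Δλ = 9.676° (east) — does not cross 180°.
Leg 3: -153.419° → -47.558°, shortest Δλ = 105.861° (east) — does not cross 180°.
Leg 4: -47.558° → -124.815°, shortest Δλ = -77.257° (west) — does not cross 180°.
Total crossings: 0.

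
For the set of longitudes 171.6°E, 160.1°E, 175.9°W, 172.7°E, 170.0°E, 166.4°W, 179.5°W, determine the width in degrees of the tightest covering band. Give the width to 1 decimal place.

33.5°

Sort the longitudes: -179.5°, -175.9°, -166.4°, +160.1°, +170.0°, +171.6°, +172.7°.
Eastward gaps between consecutive values (wrapping around): 3.6°, 9.5°, 326.5°, 9.9°, 1.6°, 1.1°, 7.8°.
Largest gap = 326.5° ⇒ minimal covering band is its complement: 360° − 326.5° = 33.5°.
Band runs from +160.1° eastward to -166.4°, crossing the antimeridian.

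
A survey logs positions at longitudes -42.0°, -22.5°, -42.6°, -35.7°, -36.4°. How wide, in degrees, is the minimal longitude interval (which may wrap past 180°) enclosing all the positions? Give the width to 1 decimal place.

Sort the longitudes: -42.6°, -42.0°, -36.4°, -35.7°, -22.5°.
Eastward gaps between consecutive values (wrapping around): 0.6°, 5.6°, 0.7°, 13.2°, 339.9°.
Largest gap = 339.9° ⇒ minimal covering band is its complement: 360° − 339.9° = 20.1°.
Band runs from -42.6° eastward to -22.5°.

20.1°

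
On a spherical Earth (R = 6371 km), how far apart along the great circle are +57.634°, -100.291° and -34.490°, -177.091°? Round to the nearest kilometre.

12474 km

Δλ = -177.091 − -100.291 = -76.800°.
Δφ = -34.490 − 57.634 = -92.124°.
a = sin²(Δφ/2) + cos φ₁ · cos φ₂ · sin²(Δλ/2) = 0.688768.
c = 2·atan2(√a, √(1−a)) = 1.95793 rad → d = 6371·c ≈ 12473.97 km.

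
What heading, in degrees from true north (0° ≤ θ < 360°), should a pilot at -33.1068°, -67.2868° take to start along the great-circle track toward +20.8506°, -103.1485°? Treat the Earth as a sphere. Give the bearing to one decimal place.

322.4°

Δλ = -103.1485 − -67.2868 = -35.8617°.
θ = atan2( sin Δλ · cos φ₂ , cos φ₁ · sin φ₂ − sin φ₁ · cos φ₂ · cos Δλ )
  = atan2(-0.54747, 0.71182) = -37.564° → normalised to [0°, 360°): 322.436°.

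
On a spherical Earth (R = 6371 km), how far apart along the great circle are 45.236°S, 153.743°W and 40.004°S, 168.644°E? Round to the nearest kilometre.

Δλ = 168.644 − -153.743 = 322.387°; wrapped into (−180°, 180°]: -37.613°.
Δφ = -40.004 − -45.236 = 5.232°.
a = sin²(Δφ/2) + cos φ₁ · cos φ₂ · sin²(Δλ/2) = 0.058141.
c = 2·atan2(√a, √(1−a)) = 0.48705 rad → d = 6371·c ≈ 3102.98 km.

3103 km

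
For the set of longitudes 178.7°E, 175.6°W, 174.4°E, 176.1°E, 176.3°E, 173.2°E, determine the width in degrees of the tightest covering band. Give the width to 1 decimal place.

11.2°

Sort the longitudes: -175.6°, +173.2°, +174.4°, +176.1°, +176.3°, +178.7°.
Eastward gaps between consecutive values (wrapping around): 348.8°, 1.2°, 1.7°, 0.2°, 2.4°, 5.7°.
Largest gap = 348.8° ⇒ minimal covering band is its complement: 360° − 348.8° = 11.2°.
Band runs from +173.2° eastward to -175.6°, crossing the antimeridian.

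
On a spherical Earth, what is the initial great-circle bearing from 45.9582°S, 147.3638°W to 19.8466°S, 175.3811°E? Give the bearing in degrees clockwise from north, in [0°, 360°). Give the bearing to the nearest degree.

298°

Δλ = 175.3811 − -147.3638 = 322.7449°; wrapped into (−180°, 180°]: -37.2551°.
θ = atan2( sin Δλ · cos φ₂ , cos φ₁ · sin φ₂ − sin φ₁ · cos φ₂ · cos Δλ )
  = atan2(-0.56941, 0.30215) = -62.048° → normalised to [0°, 360°): 297.952°.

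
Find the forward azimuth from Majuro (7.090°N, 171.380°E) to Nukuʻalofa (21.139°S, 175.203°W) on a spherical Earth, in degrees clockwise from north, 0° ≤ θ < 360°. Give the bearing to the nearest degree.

Δλ = -175.203 − 171.380 = -346.583°; wrapped into (−180°, 180°]: 13.417°.
θ = atan2( sin Δλ · cos φ₂ , cos φ₁ · sin φ₂ − sin φ₁ · cos φ₂ · cos Δλ )
  = atan2(0.21642, -0.46985) = 155.268° → normalised to [0°, 360°): 155.268°.

155°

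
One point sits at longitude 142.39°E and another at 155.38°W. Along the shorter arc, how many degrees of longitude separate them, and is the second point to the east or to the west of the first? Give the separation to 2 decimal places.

Raw difference: -155.38 − 142.39 = -297.77°.
Normalise into (−180°, 180°]: -297.77° + 360° = 62.23°.
Positive ⇒ the second point lies to the east; separation 62.23°.

62.23° east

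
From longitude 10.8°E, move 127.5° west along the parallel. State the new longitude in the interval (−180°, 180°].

Start at +10.8°; shift −127.5° → -116.7°.
-116.7° already lies in (−180°, 180°].

116.7°W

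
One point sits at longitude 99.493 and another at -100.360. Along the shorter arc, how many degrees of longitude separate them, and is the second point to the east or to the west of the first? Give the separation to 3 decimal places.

160.147° east

Raw difference: -100.360 − 99.493 = -199.853°.
Normalise into (−180°, 180°]: -199.853° + 360° = 160.147°.
Positive ⇒ the second point lies to the east; separation 160.147°.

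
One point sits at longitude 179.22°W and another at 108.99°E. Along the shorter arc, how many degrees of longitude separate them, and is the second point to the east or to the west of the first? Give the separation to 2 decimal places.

71.79° west

Raw difference: 108.99 − -179.22 = 288.21°.
Normalise into (−180°, 180°]: 288.21° − 360° = -71.79°.
Negative ⇒ the second point lies to the west; separation 71.79°.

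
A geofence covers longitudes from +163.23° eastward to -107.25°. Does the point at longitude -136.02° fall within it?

Yes

Band width going east from +163.23° to -107.25°: ((-107.25 − 163.23) mod 360) = 89.52°.
Offset of -136.02° east of the west edge: ((-136.02 − 163.23) mod 360) = 60.75°.
60.75° ≤ 89.52° ⇒ inside.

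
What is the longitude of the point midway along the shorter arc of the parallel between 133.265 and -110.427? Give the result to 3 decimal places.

Signed shortest Δλ from +133.265° to -110.427° is +116.308°.
Midpoint longitude = +133.265° + (+116.308°)/2 = +133.265° + 58.154° = +191.419°.
Normalise into (−180°, 180°]: -168.581°.
(The naïve average (+133.265 + -110.427)/2 = 11.419° is on the wrong side of the globe.)

-168.581°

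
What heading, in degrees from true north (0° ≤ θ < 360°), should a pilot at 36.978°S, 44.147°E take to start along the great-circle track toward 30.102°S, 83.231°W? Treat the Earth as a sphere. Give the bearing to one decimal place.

Δλ = -83.231 − 44.147 = -127.378°.
θ = atan2( sin Δλ · cos φ₂ , cos φ₁ · sin φ₂ − sin φ₁ · cos φ₂ · cos Δλ )
  = atan2(-0.68748, -0.71657) = -136.187° → normalised to [0°, 360°): 223.813°.

223.8°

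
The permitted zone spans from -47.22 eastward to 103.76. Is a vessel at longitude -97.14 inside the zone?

No

Band width going east from -47.22° to +103.76°: ((103.76 − -47.22) mod 360) = 150.98°.
Offset of -97.14° east of the west edge: ((-97.14 − -47.22) mod 360) = 310.08°.
310.08° > 150.98° ⇒ outside.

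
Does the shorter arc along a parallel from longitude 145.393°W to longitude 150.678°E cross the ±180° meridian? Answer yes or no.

Yes

Naïve |150.678 − -145.393| = 296.071° > 180°, so the shorter arc goes the other way round — across 180°.
Signed shortest Δλ = ((150.678 − -145.393 + 180) mod 360) − 180 = -63.929°.
Going west by 63.929° from -145.393° passes through 180° before reaching +150.678°.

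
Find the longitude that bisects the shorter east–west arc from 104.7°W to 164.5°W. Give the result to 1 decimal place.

Signed shortest Δλ from -104.7° to -164.5° is -59.8°.
Midpoint longitude = -104.7° + (-59.8°)/2 = -104.7° − 29.9° = -134.6°.

134.6°W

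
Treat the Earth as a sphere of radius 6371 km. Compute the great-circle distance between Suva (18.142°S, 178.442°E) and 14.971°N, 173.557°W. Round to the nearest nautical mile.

2044 nmi

Δλ = -173.557 − 178.442 = -351.999°; wrapped into (−180°, 180°]: 8.001°.
Δφ = 14.971 − -18.142 = 33.113°.
a = sin²(Δφ/2) + cos φ₁ · cos φ₂ · sin²(Δλ/2) = 0.085671.
c = 2·atan2(√a, √(1−a)) = 0.59409 rad → d = 6371·c ≈ 3784.95 km ≈ 2043.71 nmi.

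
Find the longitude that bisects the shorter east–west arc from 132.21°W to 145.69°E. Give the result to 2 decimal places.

173.26°W

Signed shortest Δλ from -132.21° to +145.69° is -82.10°.
Midpoint longitude = -132.21° + (-82.10°)/2 = -132.21° − 41.05° = -173.26°.
(The naïve average (-132.21 + +145.69)/2 = 6.74° is on the wrong side of the globe.)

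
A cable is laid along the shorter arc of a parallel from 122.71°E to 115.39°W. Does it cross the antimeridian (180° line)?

Naïve |-115.39 − 122.71| = 238.1° > 180°, so the shorter arc goes the other way round — across 180°.
Signed shortest Δλ = ((-115.39 − 122.71 + 180) mod 360) − 180 = 121.9°.
Going east by 121.9° from +122.71° passes through 180° before reaching -115.39°.

Yes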